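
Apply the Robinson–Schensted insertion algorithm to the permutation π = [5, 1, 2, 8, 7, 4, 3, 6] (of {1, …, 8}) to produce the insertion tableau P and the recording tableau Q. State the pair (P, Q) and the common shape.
P = [1, 2, 3, 6] / [4, 7] / [5] / [8];  Q = [1, 3, 4, 8] / [2, 5] / [6] / [7];  common shape = (4, 2, 1, 1)

Row-insert the values π_1, π_2, … into P one at a time, bumping the leftmost entry strictly greater than the inserted value down to the next row. The recording tableau Q records, in position (i, j), the step at which that cell was added to P.
  Insert 5 (step 1): P = [5];  Q = [1]
  Insert 1 (step 2): P = [1] / [5];  Q = [1] / [2]
  Insert 2 (step 3): P = [1, 2] / [5];  Q = [1, 3] / [2]
  Insert 8 (step 4): P = [1, 2, 8] / [5];  Q = [1, 3, 4] / [2]
  Insert 7 (step 5): P = [1, 2, 7] / [5, 8];  Q = [1, 3, 4] / [2, 5]
  Insert 4 (step 6): P = [1, 2, 4] / [5, 7] / [8];  Q = [1, 3, 4] / [2, 5] / [6]
  Insert 3 (step 7): P = [1, 2, 3] / [4, 7] / [5] / [8];  Q = [1, 3, 4] / [2, 5] / [6] / [7]
  Insert 6 (step 8): P = [1, 2, 3, 6] / [4, 7] / [5] / [8];  Q = [1, 3, 4, 8] / [2, 5] / [6] / [7]
Final shape: (4, 2, 1, 1).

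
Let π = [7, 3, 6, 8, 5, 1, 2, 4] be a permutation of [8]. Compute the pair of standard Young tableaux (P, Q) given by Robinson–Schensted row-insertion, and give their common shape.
P = [1, 2, 4] / [3, 5, 8] / [6] / [7];  Q = [1, 3, 4] / [2, 7, 8] / [5] / [6];  common shape = (3, 3, 1, 1)

Row-insert the values π_1, π_2, … into P one at a time, bumping the leftmost entry strictly greater than the inserted value down to the next row. The recording tableau Q records, in position (i, j), the step at which that cell was added to P.
  Insert 7 (step 1): P = [7];  Q = [1]
  Insert 3 (step 2): P = [3] / [7];  Q = [1] / [2]
  Insert 6 (step 3): P = [3, 6] / [7];  Q = [1, 3] / [2]
  Insert 8 (step 4): P = [3, 6, 8] / [7];  Q = [1, 3, 4] / [2]
  Insert 5 (step 5): P = [3, 5, 8] / [6] / [7];  Q = [1, 3, 4] / [2] / [5]
  Insert 1 (step 6): P = [1, 5, 8] / [3] / [6] / [7];  Q = [1, 3, 4] / [2] / [5] / [6]
  Insert 2 (step 7): P = [1, 2, 8] / [3, 5] / [6] / [7];  Q = [1, 3, 4] / [2, 7] / [5] / [6]
  Insert 4 (step 8): P = [1, 2, 4] / [3, 5, 8] / [6] / [7];  Q = [1, 3, 4] / [2, 7, 8] / [5] / [6]
Final shape: (3, 3, 1, 1).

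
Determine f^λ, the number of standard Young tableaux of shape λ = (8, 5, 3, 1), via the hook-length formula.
# SYT of shape (8, 5, 3, 1) = 1113840

Hook-length formula: f^λ = n! / Π hook(c), product over all cells c of the Young diagram. For λ = (8, 5, 3, 1), n = 17 boxes. Hook lengths by row (left-to-right, top-to-bottom): [11, 9, 8, 6, 5, 3, 2, 1]; [7, 5, 4, 2, 1]; [4, 2, 1]; [1]. Product of hooks = 319334400. So f^λ = 17! / 319334400 = 355687428096000 / 319334400 = 1113840.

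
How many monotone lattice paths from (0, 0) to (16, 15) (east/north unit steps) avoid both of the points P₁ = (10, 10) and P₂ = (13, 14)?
Number of paths = 160815563

Inclusion–exclusion. Total paths: C(31, 16) = 300540195. Through P₁: C(20, 10)·C(11, 6) = 85357272. Through P₂: C(27, 13)·C(4, 3) = 80233200. Since P₁ is strictly southwest of P₂, a monotone path through both must visit P₁ then P₂; paths through both = C(20, 10)·C(7, 3)·C(4, 3) = 25865840. Avoid both = 300540195 − 85357272 − 80233200 + 25865840 = 160815563.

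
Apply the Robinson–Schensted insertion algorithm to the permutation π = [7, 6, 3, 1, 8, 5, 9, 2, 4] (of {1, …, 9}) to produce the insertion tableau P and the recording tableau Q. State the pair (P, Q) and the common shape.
P = [1, 2, 4] / [3, 5, 9] / [6, 8] / [7];  Q = [1, 5, 7] / [2, 6, 9] / [3, 8] / [4];  common shape = (3, 3, 2, 1)

Row-insert the values π_1, π_2, … into P one at a time, bumping the leftmost entry strictly greater than the inserted value down to the next row. The recording tableau Q records, in position (i, j), the step at which that cell was added to P.
  Insert 7 (step 1): P = [7];  Q = [1]
  Insert 6 (step 2): P = [6] / [7];  Q = [1] / [2]
  Insert 3 (step 3): P = [3] / [6] / [7];  Q = [1] / [2] / [3]
  Insert 1 (step 4): P = [1] / [3] / [6] / [7];  Q = [1] / [2] / [3] / [4]
  Insert 8 (step 5): P = [1, 8] / [3] / [6] / [7];  Q = [1, 5] / [2] / [3] / [4]
  Insert 5 (step 6): P = [1, 5] / [3, 8] / [6] / [7];  Q = [1, 5] / [2, 6] / [3] / [4]
  Insert 9 (step 7): P = [1, 5, 9] / [3, 8] / [6] / [7];  Q = [1, 5, 7] / [2, 6] / [3] / [4]
  Insert 2 (step 8): P = [1, 2, 9] / [3, 5] / [6, 8] / [7];  Q = [1, 5, 7] / [2, 6] / [3, 8] / [4]
  Insert 4 (step 9): P = [1, 2, 4] / [3, 5, 9] / [6, 8] / [7];  Q = [1, 5, 7] / [2, 6, 9] / [3, 8] / [4]
Final shape: (3, 3, 2, 1).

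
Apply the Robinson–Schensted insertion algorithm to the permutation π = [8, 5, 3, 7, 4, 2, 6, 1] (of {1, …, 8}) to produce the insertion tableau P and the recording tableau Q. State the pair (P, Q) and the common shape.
P = [1, 4, 6] / [2, 7] / [3] / [5] / [8];  Q = [1, 4, 7] / [2, 5] / [3] / [6] / [8];  common shape = (3, 2, 1, 1, 1)

Row-insert the values π_1, π_2, … into P one at a time, bumping the leftmost entry strictly greater than the inserted value down to the next row. The recording tableau Q records, in position (i, j), the step at which that cell was added to P.
  Insert 8 (step 1): P = [8];  Q = [1]
  Insert 5 (step 2): P = [5] / [8];  Q = [1] / [2]
  Insert 3 (step 3): P = [3] / [5] / [8];  Q = [1] / [2] / [3]
  Insert 7 (step 4): P = [3, 7] / [5] / [8];  Q = [1, 4] / [2] / [3]
  Insert 4 (step 5): P = [3, 4] / [5, 7] / [8];  Q = [1, 4] / [2, 5] / [3]
  Insert 2 (step 6): P = [2, 4] / [3, 7] / [5] / [8];  Q = [1, 4] / [2, 5] / [3] / [6]
  Insert 6 (step 7): P = [2, 4, 6] / [3, 7] / [5] / [8];  Q = [1, 4, 7] / [2, 5] / [3] / [6]
  Insert 1 (step 8): P = [1, 4, 6] / [2, 7] / [3] / [5] / [8];  Q = [1, 4, 7] / [2, 5] / [3] / [6] / [8]
Final shape: (3, 2, 1, 1, 1).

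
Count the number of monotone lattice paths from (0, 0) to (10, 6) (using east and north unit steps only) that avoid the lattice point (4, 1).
Number of paths = 5698

Total paths from (0, 0) to (10, 6): C(16, 10) = 8008. Paths through (4, 1): (paths (0, 0) → (4, 1)) × (paths (4, 1) → (10, 6)) = C(5, 4) · C(11, 6) = 5 · 462 = 2310. Avoidance count = 8008 − 2310 = 5698.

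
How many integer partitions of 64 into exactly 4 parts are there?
p(64, 4 parts) = 1906

Partitions of n into exactly k parts are in bijection with partitions of n − k into at most k parts (subtract 1 from each part). So p(64, exactly 4) = p(60, parts ≤ 4). Computing via the recurrence p(m, j) = p(m, j−1) + p(m−j, j) gives 1906.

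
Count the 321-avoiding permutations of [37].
C_37 = 45950804324621742364

These 321-avoiding permutations are counted by the Catalan number C_n = (1/(n + 1)) · C(2n, n). For n = 37: C_37 = (1/38) · C(74, 37) = 1746130564335626209832/38 = 45950804324621742364.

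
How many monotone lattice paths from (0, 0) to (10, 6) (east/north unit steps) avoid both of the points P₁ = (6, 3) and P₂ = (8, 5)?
Number of paths = 2719

Inclusion–exclusion. Total paths: C(16, 10) = 8008. Through P₁: C(9, 6)·C(7, 4) = 2940. Through P₂: C(13, 8)·C(3, 2) = 3861. Since P₁ is strictly southwest of P₂, a monotone path through both must visit P₁ then P₂; paths through both = C(9, 6)·C(4, 2)·C(3, 2) = 1512. Avoid both = 8008 − 2940 − 3861 + 1512 = 2719.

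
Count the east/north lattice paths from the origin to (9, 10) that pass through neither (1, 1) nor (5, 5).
Number of paths = 29646

Inclusion–exclusion. Total paths: C(19, 9) = 92378. Through P₁: C(2, 1)·C(17, 8) = 48620. Through P₂: C(10, 5)·C(9, 4) = 31752. Since P₁ is strictly southwest of P₂, a monotone path through both must visit P₁ then P₂; paths through both = C(2, 1)·C(8, 4)·C(9, 4) = 17640. Avoid both = 92378 − 48620 − 31752 + 17640 = 29646.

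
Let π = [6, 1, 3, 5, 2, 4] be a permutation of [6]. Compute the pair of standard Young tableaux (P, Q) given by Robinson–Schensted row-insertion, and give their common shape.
P = [1, 2, 4] / [3, 5] / [6];  Q = [1, 3, 4] / [2, 6] / [5];  common shape = (3, 2, 1)

Row-insert the values π_1, π_2, … into P one at a time, bumping the leftmost entry strictly greater than the inserted value down to the next row. The recording tableau Q records, in position (i, j), the step at which that cell was added to P.
  Insert 6 (step 1): P = [6];  Q = [1]
  Insert 1 (step 2): P = [1] / [6];  Q = [1] / [2]
  Insert 3 (step 3): P = [1, 3] / [6];  Q = [1, 3] / [2]
  Insert 5 (step 4): P = [1, 3, 5] / [6];  Q = [1, 3, 4] / [2]
  Insert 2 (step 5): P = [1, 2, 5] / [3] / [6];  Q = [1, 3, 4] / [2] / [5]
  Insert 4 (step 6): P = [1, 2, 4] / [3, 5] / [6];  Q = [1, 3, 4] / [2, 6] / [5]
Final shape: (3, 2, 1).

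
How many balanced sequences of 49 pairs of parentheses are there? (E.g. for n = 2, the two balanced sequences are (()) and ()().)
C_49 = 509552245179617138054608572

These balanced parentheses are counted by the Catalan number C_n = (1/(n + 1)) · C(2n, n). For n = 49: C_49 = (1/50) · C(98, 49) = 25477612258980856902730428600/50 = 509552245179617138054608572.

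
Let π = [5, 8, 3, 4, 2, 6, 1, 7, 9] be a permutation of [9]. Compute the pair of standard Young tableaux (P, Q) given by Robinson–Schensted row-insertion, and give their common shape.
P = [1, 4, 6, 7, 9] / [2, 8] / [3] / [5];  Q = [1, 2, 6, 8, 9] / [3, 4] / [5] / [7];  common shape = (5, 2, 1, 1)

Row-insert the values π_1, π_2, … into P one at a time, bumping the leftmost entry strictly greater than the inserted value down to the next row. The recording tableau Q records, in position (i, j), the step at which that cell was added to P.
  Insert 5 (step 1): P = [5];  Q = [1]
  Insert 8 (step 2): P = [5, 8];  Q = [1, 2]
  Insert 3 (step 3): P = [3, 8] / [5];  Q = [1, 2] / [3]
  Insert 4 (step 4): P = [3, 4] / [5, 8];  Q = [1, 2] / [3, 4]
  Insert 2 (step 5): P = [2, 4] / [3, 8] / [5];  Q = [1, 2] / [3, 4] / [5]
  Insert 6 (step 6): P = [2, 4, 6] / [3, 8] / [5];  Q = [1, 2, 6] / [3, 4] / [5]
  Insert 1 (step 7): P = [1, 4, 6] / [2, 8] / [3] / [5];  Q = [1, 2, 6] / [3, 4] / [5] / [7]
  Insert 7 (step 8): P = [1, 4, 6, 7] / [2, 8] / [3] / [5];  Q = [1, 2, 6, 8] / [3, 4] / [5] / [7]
  Insert 9 (step 9): P = [1, 4, 6, 7, 9] / [2, 8] / [3] / [5];  Q = [1, 2, 6, 8, 9] / [3, 4] / [5] / [7]
Final shape: (5, 2, 1, 1).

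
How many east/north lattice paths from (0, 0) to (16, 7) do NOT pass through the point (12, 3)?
Number of paths = 213307

Total paths from (0, 0) to (16, 7): C(23, 16) = 245157. Paths through (12, 3): (paths (0, 0) → (12, 3)) × (paths (12, 3) → (16, 7)) = C(15, 12) · C(8, 4) = 455 · 70 = 31850. Avoidance count = 245157 − 31850 = 213307.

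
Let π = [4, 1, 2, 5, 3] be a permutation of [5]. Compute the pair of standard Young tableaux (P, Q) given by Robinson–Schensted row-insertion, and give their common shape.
P = [1, 2, 3] / [4, 5];  Q = [1, 3, 4] / [2, 5];  common shape = (3, 2)

Row-insert the values π_1, π_2, … into P one at a time, bumping the leftmost entry strictly greater than the inserted value down to the next row. The recording tableau Q records, in position (i, j), the step at which that cell was added to P.
  Insert 4 (step 1): P = [4];  Q = [1]
  Insert 1 (step 2): P = [1] / [4];  Q = [1] / [2]
  Insert 2 (step 3): P = [1, 2] / [4];  Q = [1, 3] / [2]
  Insert 5 (step 4): P = [1, 2, 5] / [4];  Q = [1, 3, 4] / [2]
  Insert 3 (step 5): P = [1, 2, 3] / [4, 5];  Q = [1, 3, 4] / [2, 5]
Final shape: (3, 2).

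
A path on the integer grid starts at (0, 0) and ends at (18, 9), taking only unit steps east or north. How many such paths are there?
Number of paths = 4686825

A monotone lattice path from (0, 0) to (18, 9) consists of 18 east steps and 9 north steps in some order, so it is determined by which 18 of the 27 steps are east. The count is C(27, 18) = 4686825.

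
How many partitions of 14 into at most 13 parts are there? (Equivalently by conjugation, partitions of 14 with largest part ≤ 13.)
p(14, parts ≤ 13) = 134

Partitions of 14 with all parts ≤ 13: 13+1, 12+2, 12+1+1, 11+3, 11+2+1, 11+1+1+1, 10+4, 10+3+1, 10+2+2, 10+2+1+1, 10+1+1+1+1, 9+5, 9+4+1, 9+3+2, 9+3+1+1, 9+2+2+1, 9+2+1+1+1, 9+1+1+1+1+1, 8+6, 8+5+1, 8+4+2, 8+4+1+1, 8+3+3, 8+3+2+1, 8+3+1+1+1, 8+2+2+2, 8+2+2+1+1, 8+2+1+1+1+1, 8+1+1+1+1+1+1, 7+7, … (134 total). Count = 134.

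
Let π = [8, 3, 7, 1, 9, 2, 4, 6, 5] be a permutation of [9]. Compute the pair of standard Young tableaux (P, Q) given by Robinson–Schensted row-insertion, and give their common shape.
P = [1, 2, 4, 5] / [3, 6, 9] / [7] / [8];  Q = [1, 3, 5, 8] / [2, 6, 7] / [4] / [9];  common shape = (4, 3, 1, 1)

Row-insert the values π_1, π_2, … into P one at a time, bumping the leftmost entry strictly greater than the inserted value down to the next row. The recording tableau Q records, in position (i, j), the step at which that cell was added to P.
  Insert 8 (step 1): P = [8];  Q = [1]
  Insert 3 (step 2): P = [3] / [8];  Q = [1] / [2]
  Insert 7 (step 3): P = [3, 7] / [8];  Q = [1, 3] / [2]
  Insert 1 (step 4): P = [1, 7] / [3] / [8];  Q = [1, 3] / [2] / [4]
  Insert 9 (step 5): P = [1, 7, 9] / [3] / [8];  Q = [1, 3, 5] / [2] / [4]
  Insert 2 (step 6): P = [1, 2, 9] / [3, 7] / [8];  Q = [1, 3, 5] / [2, 6] / [4]
  Insert 4 (step 7): P = [1, 2, 4] / [3, 7, 9] / [8];  Q = [1, 3, 5] / [2, 6, 7] / [4]
  Insert 6 (step 8): P = [1, 2, 4, 6] / [3, 7, 9] / [8];  Q = [1, 3, 5, 8] / [2, 6, 7] / [4]
  Insert 5 (step 9): P = [1, 2, 4, 5] / [3, 6, 9] / [7] / [8];  Q = [1, 3, 5, 8] / [2, 6, 7] / [4] / [9]
Final shape: (4, 3, 1, 1).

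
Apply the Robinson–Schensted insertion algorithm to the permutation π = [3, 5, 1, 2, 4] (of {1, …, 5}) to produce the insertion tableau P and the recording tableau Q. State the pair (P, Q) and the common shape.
P = [1, 2, 4] / [3, 5];  Q = [1, 2, 5] / [3, 4];  common shape = (3, 2)

Row-insert the values π_1, π_2, … into P one at a time, bumping the leftmost entry strictly greater than the inserted value down to the next row. The recording tableau Q records, in position (i, j), the step at which that cell was added to P.
  Insert 3 (step 1): P = [3];  Q = [1]
  Insert 5 (step 2): P = [3, 5];  Q = [1, 2]
  Insert 1 (step 3): P = [1, 5] / [3];  Q = [1, 2] / [3]
  Insert 2 (step 4): P = [1, 2] / [3, 5];  Q = [1, 2] / [3, 4]
  Insert 4 (step 5): P = [1, 2, 4] / [3, 5];  Q = [1, 2, 5] / [3, 4]
Final shape: (3, 2).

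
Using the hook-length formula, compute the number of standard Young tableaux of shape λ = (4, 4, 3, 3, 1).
# SYT of shape (4, 4, 3, 3, 1) = 81081

Hook-length formula: f^λ = n! / Π hook(c), product over all cells c of the Young diagram. For λ = (4, 4, 3, 3, 1), n = 15 boxes. Hook lengths by row (left-to-right, top-to-bottom): [8, 6, 5, 2]; [7, 5, 4, 1]; [5, 3, 2]; [4, 2, 1]; [1]. Product of hooks = 16128000. So f^λ = 15! / 16128000 = 1307674368000 / 16128000 = 81081.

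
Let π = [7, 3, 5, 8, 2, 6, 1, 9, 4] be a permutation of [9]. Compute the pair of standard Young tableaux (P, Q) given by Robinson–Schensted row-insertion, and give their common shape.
P = [1, 4, 6, 9] / [2, 5] / [3, 8] / [7];  Q = [1, 3, 4, 8] / [2, 6] / [5, 9] / [7];  common shape = (4, 2, 2, 1)

Row-insert the values π_1, π_2, … into P one at a time, bumping the leftmost entry strictly greater than the inserted value down to the next row. The recording tableau Q records, in position (i, j), the step at which that cell was added to P.
  Insert 7 (step 1): P = [7];  Q = [1]
  Insert 3 (step 2): P = [3] / [7];  Q = [1] / [2]
  Insert 5 (step 3): P = [3, 5] / [7];  Q = [1, 3] / [2]
  Insert 8 (step 4): P = [3, 5, 8] / [7];  Q = [1, 3, 4] / [2]
  Insert 2 (step 5): P = [2, 5, 8] / [3] / [7];  Q = [1, 3, 4] / [2] / [5]
  Insert 6 (step 6): P = [2, 5, 6] / [3, 8] / [7];  Q = [1, 3, 4] / [2, 6] / [5]
  Insert 1 (step 7): P = [1, 5, 6] / [2, 8] / [3] / [7];  Q = [1, 3, 4] / [2, 6] / [5] / [7]
  Insert 9 (step 8): P = [1, 5, 6, 9] / [2, 8] / [3] / [7];  Q = [1, 3, 4, 8] / [2, 6] / [5] / [7]
  Insert 4 (step 9): P = [1, 4, 6, 9] / [2, 5] / [3, 8] / [7];  Q = [1, 3, 4, 8] / [2, 6] / [5, 9] / [7]
Final shape: (4, 2, 2, 1).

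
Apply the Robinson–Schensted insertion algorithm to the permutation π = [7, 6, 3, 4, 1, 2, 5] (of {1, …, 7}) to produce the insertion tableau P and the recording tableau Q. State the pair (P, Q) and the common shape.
P = [1, 2, 5] / [3, 4] / [6] / [7];  Q = [1, 4, 7] / [2, 6] / [3] / [5];  common shape = (3, 2, 1, 1)

Row-insert the values π_1, π_2, … into P one at a time, bumping the leftmost entry strictly greater than the inserted value down to the next row. The recording tableau Q records, in position (i, j), the step at which that cell was added to P.
  Insert 7 (step 1): P = [7];  Q = [1]
  Insert 6 (step 2): P = [6] / [7];  Q = [1] / [2]
  Insert 3 (step 3): P = [3] / [6] / [7];  Q = [1] / [2] / [3]
  Insert 4 (step 4): P = [3, 4] / [6] / [7];  Q = [1, 4] / [2] / [3]
  Insert 1 (step 5): P = [1, 4] / [3] / [6] / [7];  Q = [1, 4] / [2] / [3] / [5]
  Insert 2 (step 6): P = [1, 2] / [3, 4] / [6] / [7];  Q = [1, 4] / [2, 6] / [3] / [5]
  Insert 5 (step 7): P = [1, 2, 5] / [3, 4] / [6] / [7];  Q = [1, 4, 7] / [2, 6] / [3] / [5]
Final shape: (3, 2, 1, 1).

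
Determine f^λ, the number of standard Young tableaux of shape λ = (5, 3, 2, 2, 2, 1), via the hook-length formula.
# SYT of shape (5, 3, 2, 2, 2, 1) = 162162

Hook-length formula: f^λ = n! / Π hook(c), product over all cells c of the Young diagram. For λ = (5, 3, 2, 2, 2, 1), n = 15 boxes. Hook lengths by row (left-to-right, top-to-bottom): [10, 8, 4, 2, 1]; [7, 5, 1]; [5, 3]; [4, 2]; [3, 1]; [1]. Product of hooks = 8064000. So f^λ = 15! / 8064000 = 1307674368000 / 8064000 = 162162.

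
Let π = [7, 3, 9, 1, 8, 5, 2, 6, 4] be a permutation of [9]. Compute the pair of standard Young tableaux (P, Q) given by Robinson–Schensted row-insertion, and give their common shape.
P = [1, 2, 4] / [3, 5, 6] / [7, 8] / [9];  Q = [1, 3, 8] / [2, 5, 9] / [4, 6] / [7];  common shape = (3, 3, 2, 1)

Row-insert the values π_1, π_2, … into P one at a time, bumping the leftmost entry strictly greater than the inserted value down to the next row. The recording tableau Q records, in position (i, j), the step at which that cell was added to P.
  Insert 7 (step 1): P = [7];  Q = [1]
  Insert 3 (step 2): P = [3] / [7];  Q = [1] / [2]
  Insert 9 (step 3): P = [3, 9] / [7];  Q = [1, 3] / [2]
  Insert 1 (step 4): P = [1, 9] / [3] / [7];  Q = [1, 3] / [2] / [4]
  Insert 8 (step 5): P = [1, 8] / [3, 9] / [7];  Q = [1, 3] / [2, 5] / [4]
  Insert 5 (step 6): P = [1, 5] / [3, 8] / [7, 9];  Q = [1, 3] / [2, 5] / [4, 6]
  Insert 2 (step 7): P = [1, 2] / [3, 5] / [7, 8] / [9];  Q = [1, 3] / [2, 5] / [4, 6] / [7]
  Insert 6 (step 8): P = [1, 2, 6] / [3, 5] / [7, 8] / [9];  Q = [1, 3, 8] / [2, 5] / [4, 6] / [7]
  Insert 4 (step 9): P = [1, 2, 4] / [3, 5, 6] / [7, 8] / [9];  Q = [1, 3, 8] / [2, 5, 9] / [4, 6] / [7]
Final shape: (3, 3, 2, 1).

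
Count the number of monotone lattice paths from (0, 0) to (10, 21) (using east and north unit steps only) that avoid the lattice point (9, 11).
Number of paths = 42504605

Total paths from (0, 0) to (10, 21): C(31, 10) = 44352165. Paths through (9, 11): (paths (0, 0) → (9, 11)) × (paths (9, 11) → (10, 21)) = C(20, 9) · C(11, 1) = 167960 · 11 = 1847560. Avoidance count = 44352165 − 1847560 = 42504605.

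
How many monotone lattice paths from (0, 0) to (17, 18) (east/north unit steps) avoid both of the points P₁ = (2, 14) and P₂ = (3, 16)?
Number of paths = 4537029450

Inclusion–exclusion. Total paths: C(35, 17) = 4537567650. Through P₁: C(16, 2)·C(19, 15) = 465120. Through P₂: C(19, 3)·C(16, 14) = 116280. Since P₁ is strictly southwest of P₂, a monotone path through both must visit P₁ then P₂; paths through both = C(16, 2)·C(3, 1)·C(16, 14) = 43200. Avoid both = 4537567650 − 465120 − 116280 + 43200 = 4537029450.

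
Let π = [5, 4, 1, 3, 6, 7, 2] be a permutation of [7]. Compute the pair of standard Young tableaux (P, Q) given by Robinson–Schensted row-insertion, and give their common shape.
P = [1, 2, 6, 7] / [3] / [4] / [5];  Q = [1, 4, 5, 6] / [2] / [3] / [7];  common shape = (4, 1, 1, 1)

Row-insert the values π_1, π_2, … into P one at a time, bumping the leftmost entry strictly greater than the inserted value down to the next row. The recording tableau Q records, in position (i, j), the step at which that cell was added to P.
  Insert 5 (step 1): P = [5];  Q = [1]
  Insert 4 (step 2): P = [4] / [5];  Q = [1] / [2]
  Insert 1 (step 3): P = [1] / [4] / [5];  Q = [1] / [2] / [3]
  Insert 3 (step 4): P = [1, 3] / [4] / [5];  Q = [1, 4] / [2] / [3]
  Insert 6 (step 5): P = [1, 3, 6] / [4] / [5];  Q = [1, 4, 5] / [2] / [3]
  Insert 7 (step 6): P = [1, 3, 6, 7] / [4] / [5];  Q = [1, 4, 5, 6] / [2] / [3]
  Insert 2 (step 7): P = [1, 2, 6, 7] / [3] / [4] / [5];  Q = [1, 4, 5, 6] / [2] / [3] / [7]
Final shape: (4, 1, 1, 1).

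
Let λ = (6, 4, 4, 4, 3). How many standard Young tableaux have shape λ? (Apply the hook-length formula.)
# SYT of shape (6, 4, 4, 4, 3) = 108636528

Hook-length formula: f^λ = n! / Π hook(c), product over all cells c of the Young diagram. For λ = (6, 4, 4, 4, 3), n = 21 boxes. Hook lengths by row (left-to-right, top-to-bottom): [10, 9, 8, 6, 2, 1]; [7, 6, 5, 3]; [6, 5, 4, 2]; [5, 4, 3, 1]; [3, 2, 1]. Product of hooks = 470292480000. So f^λ = 21! / 470292480000 = 51090942171709440000 / 470292480000 = 108636528.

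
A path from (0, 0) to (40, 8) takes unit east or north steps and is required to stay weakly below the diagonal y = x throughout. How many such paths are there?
Number of paths = 303719922

By the reflection principle (André's argument), the number of monotone paths to (40, 8) with n ≤ m that never go above y = x is C(48, 40) − C(48, 41) = 377348994 − 73629072 = 303719922.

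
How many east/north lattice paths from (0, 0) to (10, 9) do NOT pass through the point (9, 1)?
Number of paths = 92288

Total paths from (0, 0) to (10, 9): C(19, 10) = 92378. Paths through (9, 1): (paths (0, 0) → (9, 1)) × (paths (9, 1) → (10, 9)) = C(10, 9) · C(9, 1) = 10 · 9 = 90. Avoidance count = 92378 − 90 = 92288.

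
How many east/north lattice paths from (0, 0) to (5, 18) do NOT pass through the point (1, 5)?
Number of paths = 19369

Total paths from (0, 0) to (5, 18): C(23, 5) = 33649. Paths through (1, 5): (paths (0, 0) → (1, 5)) × (paths (1, 5) → (5, 18)) = C(6, 1) · C(17, 4) = 6 · 2380 = 14280. Avoidance count = 33649 − 14280 = 19369.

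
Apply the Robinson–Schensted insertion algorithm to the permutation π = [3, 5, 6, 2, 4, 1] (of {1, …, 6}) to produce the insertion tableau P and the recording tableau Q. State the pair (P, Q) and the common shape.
P = [1, 4, 6] / [2, 5] / [3];  Q = [1, 2, 3] / [4, 5] / [6];  common shape = (3, 2, 1)

Row-insert the values π_1, π_2, … into P one at a time, bumping the leftmost entry strictly greater than the inserted value down to the next row. The recording tableau Q records, in position (i, j), the step at which that cell was added to P.
  Insert 3 (step 1): P = [3];  Q = [1]
  Insert 5 (step 2): P = [3, 5];  Q = [1, 2]
  Insert 6 (step 3): P = [3, 5, 6];  Q = [1, 2, 3]
  Insert 2 (step 4): P = [2, 5, 6] / [3];  Q = [1, 2, 3] / [4]
  Insert 4 (step 5): P = [2, 4, 6] / [3, 5];  Q = [1, 2, 3] / [4, 5]
  Insert 1 (step 6): P = [1, 4, 6] / [2, 5] / [3];  Q = [1, 2, 3] / [4, 5] / [6]
Final shape: (3, 2, 1).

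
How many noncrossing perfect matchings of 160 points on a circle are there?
C_80 = 1136359577947336271931632877004667456667613940

These noncrossing handshakes are counted by the Catalan number C_n = (1/(n + 1)) · C(2n, n). For n = 80: C_80 = (1/81) · C(160, 80) = 92045125813734238026462263037378063990076729140/81 = 1136359577947336271931632877004667456667613940.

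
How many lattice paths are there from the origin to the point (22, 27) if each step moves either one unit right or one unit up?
Number of paths = 49699896548176

A monotone lattice path from (0, 0) to (22, 27) consists of 22 east steps and 27 north steps in some order, so it is determined by which 22 of the 49 steps are east. The count is C(49, 22) = 49699896548176.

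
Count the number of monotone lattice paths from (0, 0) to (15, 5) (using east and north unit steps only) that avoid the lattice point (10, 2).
Number of paths = 11808

Total paths from (0, 0) to (15, 5): C(20, 15) = 15504. Paths through (10, 2): (paths (0, 0) → (10, 2)) × (paths (10, 2) → (15, 5)) = C(12, 10) · C(8, 5) = 66 · 56 = 3696. Avoidance count = 15504 − 3696 = 11808.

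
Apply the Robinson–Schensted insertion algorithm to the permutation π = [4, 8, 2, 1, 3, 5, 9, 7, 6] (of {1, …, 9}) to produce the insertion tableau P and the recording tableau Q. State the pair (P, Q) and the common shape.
P = [1, 3, 5, 6] / [2, 7, 9] / [4, 8];  Q = [1, 2, 6, 7] / [3, 5, 8] / [4, 9];  common shape = (4, 3, 2)

Row-insert the values π_1, π_2, … into P one at a time, bumping the leftmost entry strictly greater than the inserted value down to the next row. The recording tableau Q records, in position (i, j), the step at which that cell was added to P.
  Insert 4 (step 1): P = [4];  Q = [1]
  Insert 8 (step 2): P = [4, 8];  Q = [1, 2]
  Insert 2 (step 3): P = [2, 8] / [4];  Q = [1, 2] / [3]
  Insert 1 (step 4): P = [1, 8] / [2] / [4];  Q = [1, 2] / [3] / [4]
  Insert 3 (step 5): P = [1, 3] / [2, 8] / [4];  Q = [1, 2] / [3, 5] / [4]
  Insert 5 (step 6): P = [1, 3, 5] / [2, 8] / [4];  Q = [1, 2, 6] / [3, 5] / [4]
  Insert 9 (step 7): P = [1, 3, 5, 9] / [2, 8] / [4];  Q = [1, 2, 6, 7] / [3, 5] / [4]
  Insert 7 (step 8): P = [1, 3, 5, 7] / [2, 8, 9] / [4];  Q = [1, 2, 6, 7] / [3, 5, 8] / [4]
  Insert 6 (step 9): P = [1, 3, 5, 6] / [2, 7, 9] / [4, 8];  Q = [1, 2, 6, 7] / [3, 5, 8] / [4, 9]
Final shape: (4, 3, 2).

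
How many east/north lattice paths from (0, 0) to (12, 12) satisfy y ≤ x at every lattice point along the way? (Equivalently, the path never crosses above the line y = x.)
Number of paths = 208012

By the reflection principle (André's argument), the number of monotone paths to (12, 12) with n ≤ m that never go above y = x is C(24, 12) − C(24, 13) = 2704156 − 2496144 = 208012.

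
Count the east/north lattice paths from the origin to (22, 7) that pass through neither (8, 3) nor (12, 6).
Number of paths = 915201

Inclusion–exclusion. Total paths: C(29, 22) = 1560780. Through P₁: C(11, 8)·C(18, 14) = 504900. Through P₂: C(18, 12)·C(11, 10) = 204204. Since P₁ is strictly southwest of P₂, a monotone path through both must visit P₁ then P₂; paths through both = C(11, 8)·C(7, 4)·C(11, 10) = 63525. Avoid both = 1560780 − 504900 − 204204 + 63525 = 915201.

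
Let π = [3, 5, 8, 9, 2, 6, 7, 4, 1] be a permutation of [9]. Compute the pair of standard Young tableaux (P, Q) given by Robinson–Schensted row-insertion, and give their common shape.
P = [1, 4, 6, 7] / [2, 5, 9] / [3] / [8];  Q = [1, 2, 3, 4] / [5, 6, 7] / [8] / [9];  common shape = (4, 3, 1, 1)

Row-insert the values π_1, π_2, … into P one at a time, bumping the leftmost entry strictly greater than the inserted value down to the next row. The recording tableau Q records, in position (i, j), the step at which that cell was added to P.
  Insert 3 (step 1): P = [3];  Q = [1]
  Insert 5 (step 2): P = [3, 5];  Q = [1, 2]
  Insert 8 (step 3): P = [3, 5, 8];  Q = [1, 2, 3]
  Insert 9 (step 4): P = [3, 5, 8, 9];  Q = [1, 2, 3, 4]
  Insert 2 (step 5): P = [2, 5, 8, 9] / [3];  Q = [1, 2, 3, 4] / [5]
  Insert 6 (step 6): P = [2, 5, 6, 9] / [3, 8];  Q = [1, 2, 3, 4] / [5, 6]
  Insert 7 (step 7): P = [2, 5, 6, 7] / [3, 8, 9];  Q = [1, 2, 3, 4] / [5, 6, 7]
  Insert 4 (step 8): P = [2, 4, 6, 7] / [3, 5, 9] / [8];  Q = [1, 2, 3, 4] / [5, 6, 7] / [8]
  Insert 1 (step 9): P = [1, 4, 6, 7] / [2, 5, 9] / [3] / [8];  Q = [1, 2, 3, 4] / [5, 6, 7] / [8] / [9]
Final shape: (4, 3, 1, 1).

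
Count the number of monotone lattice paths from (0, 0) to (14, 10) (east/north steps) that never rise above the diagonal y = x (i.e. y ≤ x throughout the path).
Number of paths = 653752

By the reflection principle (André's argument), the number of monotone paths to (14, 10) with n ≤ m that never go above y = x is C(24, 14) − C(24, 15) = 1961256 − 1307504 = 653752.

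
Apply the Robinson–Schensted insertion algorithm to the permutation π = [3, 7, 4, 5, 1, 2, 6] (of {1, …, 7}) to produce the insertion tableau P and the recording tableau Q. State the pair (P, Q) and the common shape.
P = [1, 2, 5, 6] / [3, 4] / [7];  Q = [1, 2, 4, 7] / [3, 6] / [5];  common shape = (4, 2, 1)

Row-insert the values π_1, π_2, … into P one at a time, bumping the leftmost entry strictly greater than the inserted value down to the next row. The recording tableau Q records, in position (i, j), the step at which that cell was added to P.
  Insert 3 (step 1): P = [3];  Q = [1]
  Insert 7 (step 2): P = [3, 7];  Q = [1, 2]
  Insert 4 (step 3): P = [3, 4] / [7];  Q = [1, 2] / [3]
  Insert 5 (step 4): P = [3, 4, 5] / [7];  Q = [1, 2, 4] / [3]
  Insert 1 (step 5): P = [1, 4, 5] / [3] / [7];  Q = [1, 2, 4] / [3] / [5]
  Insert 2 (step 6): P = [1, 2, 5] / [3, 4] / [7];  Q = [1, 2, 4] / [3, 6] / [5]
  Insert 6 (step 7): P = [1, 2, 5, 6] / [3, 4] / [7];  Q = [1, 2, 4, 7] / [3, 6] / [5]
Final shape: (4, 2, 1).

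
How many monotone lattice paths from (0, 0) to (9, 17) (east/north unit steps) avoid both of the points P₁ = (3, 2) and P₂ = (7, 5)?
Number of paths = 2541688

Inclusion–exclusion. Total paths: C(26, 9) = 3124550. Through P₁: C(5, 3)·C(21, 6) = 542640. Through P₂: C(12, 7)·C(14, 2) = 72072. Since P₁ is strictly southwest of P₂, a monotone path through both must visit P₁ then P₂; paths through both = C(5, 3)·C(7, 4)·C(14, 2) = 31850. Avoid both = 3124550 − 542640 − 72072 + 31850 = 2541688.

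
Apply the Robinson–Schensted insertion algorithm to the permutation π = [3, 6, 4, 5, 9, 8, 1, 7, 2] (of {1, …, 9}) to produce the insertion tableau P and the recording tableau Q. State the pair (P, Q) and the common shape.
P = [1, 2, 5, 7] / [3, 4] / [6, 8] / [9];  Q = [1, 2, 4, 5] / [3, 6] / [7, 8] / [9];  common shape = (4, 2, 2, 1)

Row-insert the values π_1, π_2, … into P one at a time, bumping the leftmost entry strictly greater than the inserted value down to the next row. The recording tableau Q records, in position (i, j), the step at which that cell was added to P.
  Insert 3 (step 1): P = [3];  Q = [1]
  Insert 6 (step 2): P = [3, 6];  Q = [1, 2]
  Insert 4 (step 3): P = [3, 4] / [6];  Q = [1, 2] / [3]
  Insert 5 (step 4): P = [3, 4, 5] / [6];  Q = [1, 2, 4] / [3]
  Insert 9 (step 5): P = [3, 4, 5, 9] / [6];  Q = [1, 2, 4, 5] / [3]
  Insert 8 (step 6): P = [3, 4, 5, 8] / [6, 9];  Q = [1, 2, 4, 5] / [3, 6]
  Insert 1 (step 7): P = [1, 4, 5, 8] / [3, 9] / [6];  Q = [1, 2, 4, 5] / [3, 6] / [7]
  Insert 7 (step 8): P = [1, 4, 5, 7] / [3, 8] / [6, 9];  Q = [1, 2, 4, 5] / [3, 6] / [7, 8]
  Insert 2 (step 9): P = [1, 2, 5, 7] / [3, 4] / [6, 8] / [9];  Q = [1, 2, 4, 5] / [3, 6] / [7, 8] / [9]
Final shape: (4, 2, 2, 1).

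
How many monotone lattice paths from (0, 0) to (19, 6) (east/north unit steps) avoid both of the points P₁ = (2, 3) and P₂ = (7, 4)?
Number of paths = 141130

Inclusion–exclusion. Total paths: C(25, 19) = 177100. Through P₁: C(5, 2)·C(20, 17) = 11400. Through P₂: C(11, 7)·C(14, 12) = 30030. Since P₁ is strictly southwest of P₂, a monotone path through both must visit P₁ then P₂; paths through both = C(5, 2)·C(6, 5)·C(14, 12) = 5460. Avoid both = 177100 − 11400 − 30030 + 5460 = 141130.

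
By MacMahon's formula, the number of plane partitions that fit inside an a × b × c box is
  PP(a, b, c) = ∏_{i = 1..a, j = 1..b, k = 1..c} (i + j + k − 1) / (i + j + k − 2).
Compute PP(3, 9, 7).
PP(3, 9, 7) = 24584605760

Evaluate the triple product over i = 1..3, j = 1..9, k = 1..7. The factors are (2/1) · (3/2) · (4/3) · (5/4) · (6/5) · (7/6) · (8/7) · (3/2) · … (189 factors total). The numerators and denominators telescope so the product is an integer; carrying out the multiplication exactly gives PP(3, 9, 7) = 24584605760.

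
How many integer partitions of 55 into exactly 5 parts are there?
p(55, 5 parts) = 3765

Partitions of n into exactly k parts are in bijection with partitions of n − k into at most k parts (subtract 1 from each part). So p(55, exactly 5) = p(50, parts ≤ 5). Computing via the recurrence p(m, j) = p(m, j−1) + p(m−j, j) gives 3765.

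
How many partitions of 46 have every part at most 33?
p(46, parts ≤ 33) = 105286

Use the recurrence p(n, m) = p(n, m−1) + p(n−m, m): either the largest part is < m (count p(n, m−1)) or the largest part is exactly m (remove one copy of m, count p(n−m, m)). With p(0, ·) = 1 this gives p(46, parts ≤ 33) = 105286. (By conjugating Young diagrams, this also counts partitions of 46 into at most 33 parts.)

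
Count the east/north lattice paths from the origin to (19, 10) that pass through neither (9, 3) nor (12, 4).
Number of paths = 14138410

Inclusion–exclusion. Total paths: C(29, 19) = 20030010. Through P₁: C(12, 9)·C(17, 10) = 4278560. Through P₂: C(16, 12)·C(13, 7) = 3123120. Since P₁ is strictly southwest of P₂, a monotone path through both must visit P₁ then P₂; paths through both = C(12, 9)·C(4, 3)·C(13, 7) = 1510080. Avoid both = 20030010 − 4278560 − 3123120 + 1510080 = 14138410.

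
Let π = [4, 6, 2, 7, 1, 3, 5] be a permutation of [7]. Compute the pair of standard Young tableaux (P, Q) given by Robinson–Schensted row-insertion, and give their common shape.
P = [1, 3, 5] / [2, 6, 7] / [4];  Q = [1, 2, 4] / [3, 6, 7] / [5];  common shape = (3, 3, 1)

Row-insert the values π_1, π_2, … into P one at a time, bumping the leftmost entry strictly greater than the inserted value down to the next row. The recording tableau Q records, in position (i, j), the step at which that cell was added to P.
  Insert 4 (step 1): P = [4];  Q = [1]
  Insert 6 (step 2): P = [4, 6];  Q = [1, 2]
  Insert 2 (step 3): P = [2, 6] / [4];  Q = [1, 2] / [3]
  Insert 7 (step 4): P = [2, 6, 7] / [4];  Q = [1, 2, 4] / [3]
  Insert 1 (step 5): P = [1, 6, 7] / [2] / [4];  Q = [1, 2, 4] / [3] / [5]
  Insert 3 (step 6): P = [1, 3, 7] / [2, 6] / [4];  Q = [1, 2, 4] / [3, 6] / [5]
  Insert 5 (step 7): P = [1, 3, 5] / [2, 6, 7] / [4];  Q = [1, 2, 4] / [3, 6, 7] / [5]
Final shape: (3, 3, 1).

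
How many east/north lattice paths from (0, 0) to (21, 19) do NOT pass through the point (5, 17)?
Number of paths = 131278379298

Total paths from (0, 0) to (21, 19): C(40, 21) = 131282408400. Paths through (5, 17): (paths (0, 0) → (5, 17)) × (paths (5, 17) → (21, 19)) = C(22, 5) · C(18, 16) = 26334 · 153 = 4029102. Avoidance count = 131282408400 − 4029102 = 131278379298.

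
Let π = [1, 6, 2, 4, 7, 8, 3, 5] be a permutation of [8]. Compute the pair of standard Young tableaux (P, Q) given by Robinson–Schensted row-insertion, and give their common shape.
P = [1, 2, 3, 5, 8] / [4, 7] / [6];  Q = [1, 2, 4, 5, 6] / [3, 8] / [7];  common shape = (5, 2, 1)

Row-insert the values π_1, π_2, … into P one at a time, bumping the leftmost entry strictly greater than the inserted value down to the next row. The recording tableau Q records, in position (i, j), the step at which that cell was added to P.
  Insert 1 (step 1): P = [1];  Q = [1]
  Insert 6 (step 2): P = [1, 6];  Q = [1, 2]
  Insert 2 (step 3): P = [1, 2] / [6];  Q = [1, 2] / [3]
  Insert 4 (step 4): P = [1, 2, 4] / [6];  Q = [1, 2, 4] / [3]
  Insert 7 (step 5): P = [1, 2, 4, 7] / [6];  Q = [1, 2, 4, 5] / [3]
  Insert 8 (step 6): P = [1, 2, 4, 7, 8] / [6];  Q = [1, 2, 4, 5, 6] / [3]
  Insert 3 (step 7): P = [1, 2, 3, 7, 8] / [4] / [6];  Q = [1, 2, 4, 5, 6] / [3] / [7]
  Insert 5 (step 8): P = [1, 2, 3, 5, 8] / [4, 7] / [6];  Q = [1, 2, 4, 5, 6] / [3, 8] / [7]
Final shape: (5, 2, 1).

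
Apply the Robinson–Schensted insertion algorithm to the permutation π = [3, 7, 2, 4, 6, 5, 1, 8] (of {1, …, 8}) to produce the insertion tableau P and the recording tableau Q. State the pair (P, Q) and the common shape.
P = [1, 4, 5, 8] / [2, 6] / [3] / [7];  Q = [1, 2, 5, 8] / [3, 4] / [6] / [7];  common shape = (4, 2, 1, 1)

Row-insert the values π_1, π_2, … into P one at a time, bumping the leftmost entry strictly greater than the inserted value down to the next row. The recording tableau Q records, in position (i, j), the step at which that cell was added to P.
  Insert 3 (step 1): P = [3];  Q = [1]
  Insert 7 (step 2): P = [3, 7];  Q = [1, 2]
  Insert 2 (step 3): P = [2, 7] / [3];  Q = [1, 2] / [3]
  Insert 4 (step 4): P = [2, 4] / [3, 7];  Q = [1, 2] / [3, 4]
  Insert 6 (step 5): P = [2, 4, 6] / [3, 7];  Q = [1, 2, 5] / [3, 4]
  Insert 5 (step 6): P = [2, 4, 5] / [3, 6] / [7];  Q = [1, 2, 5] / [3, 4] / [6]
  Insert 1 (step 7): P = [1, 4, 5] / [2, 6] / [3] / [7];  Q = [1, 2, 5] / [3, 4] / [6] / [7]
  Insert 8 (step 8): P = [1, 4, 5, 8] / [2, 6] / [3] / [7];  Q = [1, 2, 5, 8] / [3, 4] / [6] / [7]
Final shape: (4, 2, 1, 1).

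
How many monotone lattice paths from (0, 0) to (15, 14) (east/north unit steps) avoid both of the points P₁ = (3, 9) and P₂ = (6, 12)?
Number of paths = 75418380

Inclusion–exclusion. Total paths: C(29, 15) = 77558760. Through P₁: C(12, 3)·C(17, 12) = 1361360. Through P₂: C(18, 6)·C(11, 9) = 1021020. Since P₁ is strictly southwest of P₂, a monotone path through both must visit P₁ then P₂; paths through both = C(12, 3)·C(6, 3)·C(11, 9) = 242000. Avoid both = 77558760 − 1361360 − 1021020 + 242000 = 75418380.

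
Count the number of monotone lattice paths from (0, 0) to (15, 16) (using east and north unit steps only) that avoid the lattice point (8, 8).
Number of paths = 217721745

Total paths from (0, 0) to (15, 16): C(31, 15) = 300540195. Paths through (8, 8): (paths (0, 0) → (8, 8)) × (paths (8, 8) → (15, 16)) = C(16, 8) · C(15, 7) = 12870 · 6435 = 82818450. Avoidance count = 300540195 − 82818450 = 217721745.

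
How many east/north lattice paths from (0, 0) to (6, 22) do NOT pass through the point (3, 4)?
Number of paths = 330190

Total paths from (0, 0) to (6, 22): C(28, 6) = 376740. Paths through (3, 4): (paths (0, 0) → (3, 4)) × (paths (3, 4) → (6, 22)) = C(7, 3) · C(21, 3) = 35 · 1330 = 46550. Avoidance count = 376740 − 46550 = 330190.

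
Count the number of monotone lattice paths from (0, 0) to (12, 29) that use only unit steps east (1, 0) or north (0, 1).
Number of paths = 7898654920

A monotone lattice path from (0, 0) to (12, 29) consists of 12 east steps and 29 north steps in some order, so it is determined by which 12 of the 41 steps are east. The count is C(41, 12) = 7898654920.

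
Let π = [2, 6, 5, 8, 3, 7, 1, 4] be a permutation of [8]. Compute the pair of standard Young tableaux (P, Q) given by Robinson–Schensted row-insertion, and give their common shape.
P = [1, 3, 4] / [2, 7] / [5, 8] / [6];  Q = [1, 2, 4] / [3, 6] / [5, 8] / [7];  common shape = (3, 2, 2, 1)

Row-insert the values π_1, π_2, … into P one at a time, bumping the leftmost entry strictly greater than the inserted value down to the next row. The recording tableau Q records, in position (i, j), the step at which that cell was added to P.
  Insert 2 (step 1): P = [2];  Q = [1]
  Insert 6 (step 2): P = [2, 6];  Q = [1, 2]
  Insert 5 (step 3): P = [2, 5] / [6];  Q = [1, 2] / [3]
  Insert 8 (step 4): P = [2, 5, 8] / [6];  Q = [1, 2, 4] / [3]
  Insert 3 (step 5): P = [2, 3, 8] / [5] / [6];  Q = [1, 2, 4] / [3] / [5]
  Insert 7 (step 6): P = [2, 3, 7] / [5, 8] / [6];  Q = [1, 2, 4] / [3, 6] / [5]
  Insert 1 (step 7): P = [1, 3, 7] / [2, 8] / [5] / [6];  Q = [1, 2, 4] / [3, 6] / [5] / [7]
  Insert 4 (step 8): P = [1, 3, 4] / [2, 7] / [5, 8] / [6];  Q = [1, 2, 4] / [3, 6] / [5, 8] / [7]
Final shape: (3, 2, 2, 1).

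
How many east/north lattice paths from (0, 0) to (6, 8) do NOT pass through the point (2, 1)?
Number of paths = 2013

Total paths from (0, 0) to (6, 8): C(14, 6) = 3003. Paths through (2, 1): (paths (0, 0) → (2, 1)) × (paths (2, 1) → (6, 8)) = C(3, 2) · C(11, 4) = 3 · 330 = 990. Avoidance count = 3003 − 990 = 2013.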